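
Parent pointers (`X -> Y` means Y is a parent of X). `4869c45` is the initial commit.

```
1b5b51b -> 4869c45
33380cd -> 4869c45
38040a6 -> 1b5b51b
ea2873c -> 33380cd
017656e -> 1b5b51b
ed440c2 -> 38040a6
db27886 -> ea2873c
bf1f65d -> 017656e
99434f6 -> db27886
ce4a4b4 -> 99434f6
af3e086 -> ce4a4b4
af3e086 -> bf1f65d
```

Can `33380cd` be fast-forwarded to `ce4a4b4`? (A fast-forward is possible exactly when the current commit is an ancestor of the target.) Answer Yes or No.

Yes

A fast-forward from 33380cd to ce4a4b4 is possible iff 33380cd is an ancestor of ce4a4b4.
Ancestors of ce4a4b4: {33380cd, 4869c45, 99434f6, ce4a4b4, db27886, ea2873c}.
33380cd is among them, so fast-forward is possible.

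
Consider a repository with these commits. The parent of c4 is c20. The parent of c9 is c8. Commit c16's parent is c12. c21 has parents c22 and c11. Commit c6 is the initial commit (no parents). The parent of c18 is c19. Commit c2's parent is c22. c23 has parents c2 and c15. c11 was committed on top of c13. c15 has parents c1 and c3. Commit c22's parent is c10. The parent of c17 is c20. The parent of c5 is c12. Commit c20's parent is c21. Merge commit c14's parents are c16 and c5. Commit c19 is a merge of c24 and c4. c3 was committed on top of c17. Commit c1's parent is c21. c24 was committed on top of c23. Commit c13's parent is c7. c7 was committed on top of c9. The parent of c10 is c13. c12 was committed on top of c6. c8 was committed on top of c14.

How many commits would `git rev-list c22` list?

Walking parent pointers from c22: reachable set = {c10, c12, c13, c14, c16, c22, c5, c6, c7, c8, c9}.
That is 11 commits.

11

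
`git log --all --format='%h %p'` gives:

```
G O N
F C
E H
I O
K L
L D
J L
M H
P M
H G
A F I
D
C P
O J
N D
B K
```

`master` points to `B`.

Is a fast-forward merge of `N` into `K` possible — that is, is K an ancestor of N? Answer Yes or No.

No

A fast-forward from K to N is possible iff K is an ancestor of N.
Ancestors of N: {D, N}.
K is not among them, so fast-forward is not possible.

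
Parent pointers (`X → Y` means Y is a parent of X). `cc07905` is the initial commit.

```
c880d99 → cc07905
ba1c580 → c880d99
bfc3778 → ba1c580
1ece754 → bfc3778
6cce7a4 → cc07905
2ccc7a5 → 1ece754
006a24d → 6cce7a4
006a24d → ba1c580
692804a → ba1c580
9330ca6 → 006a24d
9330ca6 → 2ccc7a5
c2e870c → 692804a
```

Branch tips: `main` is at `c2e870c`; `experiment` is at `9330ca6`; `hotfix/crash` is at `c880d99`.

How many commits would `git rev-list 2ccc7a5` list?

6

Walking parent pointers from 2ccc7a5: reachable set = {1ece754, 2ccc7a5, ba1c580, bfc3778, c880d99, cc07905}.
That is 6 commits.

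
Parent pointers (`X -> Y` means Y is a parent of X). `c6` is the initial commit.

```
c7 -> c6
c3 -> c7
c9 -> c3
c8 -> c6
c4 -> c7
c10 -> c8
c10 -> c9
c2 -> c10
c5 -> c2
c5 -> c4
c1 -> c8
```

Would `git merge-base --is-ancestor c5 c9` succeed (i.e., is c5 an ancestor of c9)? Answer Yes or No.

Ancestors of c9: {c3, c6, c7, c9}.
c5 is not in that set, so it is not an ancestor of c9.

No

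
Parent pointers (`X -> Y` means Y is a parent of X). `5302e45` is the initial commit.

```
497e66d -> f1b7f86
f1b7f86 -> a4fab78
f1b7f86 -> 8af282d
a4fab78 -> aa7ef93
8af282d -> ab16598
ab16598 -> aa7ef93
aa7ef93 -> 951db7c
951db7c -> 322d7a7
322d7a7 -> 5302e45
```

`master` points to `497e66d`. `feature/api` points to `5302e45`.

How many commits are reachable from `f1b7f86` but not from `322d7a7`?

Reachable from f1b7f86: {322d7a7, 5302e45, 8af282d, 951db7c, a4fab78, aa7ef93, ab16598, f1b7f86}.
Reachable from 322d7a7: {322d7a7, 5302e45}.
In f1b7f86's history but not 322d7a7's: {8af282d, 951db7c, a4fab78, aa7ef93, ab16598, f1b7f86} — 6 commits.

6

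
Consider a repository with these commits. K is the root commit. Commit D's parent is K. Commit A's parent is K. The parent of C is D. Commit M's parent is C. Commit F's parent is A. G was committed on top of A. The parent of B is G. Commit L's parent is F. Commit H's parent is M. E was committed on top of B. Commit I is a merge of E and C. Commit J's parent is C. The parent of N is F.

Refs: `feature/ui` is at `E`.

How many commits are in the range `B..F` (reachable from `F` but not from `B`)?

1

Reachable from F: {A, F, K}.
Reachable from B: {A, B, G, K}.
In F's history but not B's: {F} — 1 commit.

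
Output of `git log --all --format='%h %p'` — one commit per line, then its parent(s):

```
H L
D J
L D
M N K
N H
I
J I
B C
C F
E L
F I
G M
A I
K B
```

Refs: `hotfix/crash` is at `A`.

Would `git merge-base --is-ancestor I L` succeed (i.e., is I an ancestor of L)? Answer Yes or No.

Yes

Ancestors of L (commits reachable by following parents): {D, I, J, L}.
I is in that set, so it is an ancestor of L.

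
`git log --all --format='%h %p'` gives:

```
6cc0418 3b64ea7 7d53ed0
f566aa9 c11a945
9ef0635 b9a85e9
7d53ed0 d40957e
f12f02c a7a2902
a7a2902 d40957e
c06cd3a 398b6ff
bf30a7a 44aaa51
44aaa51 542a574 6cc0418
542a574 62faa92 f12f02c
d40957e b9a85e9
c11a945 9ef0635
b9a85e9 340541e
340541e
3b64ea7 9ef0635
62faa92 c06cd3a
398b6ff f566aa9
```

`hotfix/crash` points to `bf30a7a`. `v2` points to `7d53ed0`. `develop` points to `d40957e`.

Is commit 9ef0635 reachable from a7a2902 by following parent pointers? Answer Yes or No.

No

Ancestors of a7a2902: {340541e, a7a2902, b9a85e9, d40957e}.
9ef0635 is not in that set, so it is not an ancestor of a7a2902.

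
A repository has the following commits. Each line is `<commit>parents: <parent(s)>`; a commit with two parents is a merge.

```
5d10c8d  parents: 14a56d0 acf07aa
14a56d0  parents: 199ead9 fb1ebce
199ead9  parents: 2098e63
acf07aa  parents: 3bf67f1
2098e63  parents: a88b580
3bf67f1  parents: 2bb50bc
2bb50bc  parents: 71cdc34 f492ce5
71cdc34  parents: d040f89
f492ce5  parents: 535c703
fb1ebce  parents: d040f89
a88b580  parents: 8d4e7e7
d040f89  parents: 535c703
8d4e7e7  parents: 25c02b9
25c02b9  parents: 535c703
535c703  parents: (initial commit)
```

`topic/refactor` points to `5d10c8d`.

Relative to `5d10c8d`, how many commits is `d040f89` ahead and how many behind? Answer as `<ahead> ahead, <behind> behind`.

0 ahead, 13 behind

Reachable from d040f89: {535c703, d040f89}.
Reachable from 5d10c8d: {14a56d0, 199ead9, 2098e63, 25c02b9, 2bb50bc, 3bf67f1, 535c703, 5d10c8d, 71cdc34, 8d4e7e7, a88b580, acf07aa, d040f89, f492ce5, fb1ebce}.
Only in d040f89's history (ahead): {} — 0.
Only in 5d10c8d's history (behind): {14a56d0, 199ead9, 2098e63, 25c02b9, 2bb50bc, 3bf67f1, 5d10c8d, 71cdc34, 8d4e7e7, a88b580, acf07aa, f492ce5, fb1ebce} — 13.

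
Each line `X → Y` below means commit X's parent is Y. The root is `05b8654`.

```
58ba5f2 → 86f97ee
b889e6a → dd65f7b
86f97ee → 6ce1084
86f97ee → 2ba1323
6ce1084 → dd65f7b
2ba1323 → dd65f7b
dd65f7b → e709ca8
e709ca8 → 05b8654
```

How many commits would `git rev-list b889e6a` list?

Walking parent pointers from b889e6a: reachable set = {05b8654, b889e6a, dd65f7b, e709ca8}.
That is 4 commits.

4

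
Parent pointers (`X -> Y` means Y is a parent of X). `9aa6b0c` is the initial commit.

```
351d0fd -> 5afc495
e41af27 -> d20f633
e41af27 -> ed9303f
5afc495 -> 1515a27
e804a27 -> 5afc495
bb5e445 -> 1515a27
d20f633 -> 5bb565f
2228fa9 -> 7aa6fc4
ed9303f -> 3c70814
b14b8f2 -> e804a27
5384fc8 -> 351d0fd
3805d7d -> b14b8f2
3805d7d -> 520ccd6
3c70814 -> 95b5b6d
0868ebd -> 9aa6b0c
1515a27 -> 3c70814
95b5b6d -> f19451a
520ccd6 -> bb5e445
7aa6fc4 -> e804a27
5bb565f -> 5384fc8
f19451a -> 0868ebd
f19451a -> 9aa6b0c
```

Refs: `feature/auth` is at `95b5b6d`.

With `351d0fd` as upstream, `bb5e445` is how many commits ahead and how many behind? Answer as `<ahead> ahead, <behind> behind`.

Reachable from bb5e445: {0868ebd, 1515a27, 3c70814, 95b5b6d, 9aa6b0c, bb5e445, f19451a}.
Reachable from 351d0fd: {0868ebd, 1515a27, 351d0fd, 3c70814, 5afc495, 95b5b6d, 9aa6b0c, f19451a}.
Only in bb5e445's history (ahead): {bb5e445} — 1.
Only in 351d0fd's history (behind): {351d0fd, 5afc495} — 2.

1 ahead, 2 behind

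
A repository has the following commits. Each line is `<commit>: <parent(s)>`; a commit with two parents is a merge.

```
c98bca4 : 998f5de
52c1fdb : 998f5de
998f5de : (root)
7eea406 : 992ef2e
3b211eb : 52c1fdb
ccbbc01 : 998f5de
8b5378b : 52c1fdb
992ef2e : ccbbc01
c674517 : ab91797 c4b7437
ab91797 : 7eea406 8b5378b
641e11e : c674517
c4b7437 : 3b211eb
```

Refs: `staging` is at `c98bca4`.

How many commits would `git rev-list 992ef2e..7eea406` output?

1

Reachable from 7eea406: {7eea406, 992ef2e, 998f5de, ccbbc01}.
Reachable from 992ef2e: {992ef2e, 998f5de, ccbbc01}.
In 7eea406's history but not 992ef2e's: {7eea406} — 1 commit.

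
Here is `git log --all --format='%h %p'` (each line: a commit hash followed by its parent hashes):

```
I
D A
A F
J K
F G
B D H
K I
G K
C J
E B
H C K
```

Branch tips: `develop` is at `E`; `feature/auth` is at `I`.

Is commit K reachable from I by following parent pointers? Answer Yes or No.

No

Ancestors of I: {I}.
K is not in that set, so it is not an ancestor of I.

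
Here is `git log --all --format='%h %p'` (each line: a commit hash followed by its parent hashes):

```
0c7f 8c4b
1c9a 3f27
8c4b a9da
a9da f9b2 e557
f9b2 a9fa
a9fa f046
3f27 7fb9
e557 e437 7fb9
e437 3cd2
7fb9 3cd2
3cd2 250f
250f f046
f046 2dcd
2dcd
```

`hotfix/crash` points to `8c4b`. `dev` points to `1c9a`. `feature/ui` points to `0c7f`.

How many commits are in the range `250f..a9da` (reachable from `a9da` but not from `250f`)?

7

Reachable from a9da: {250f, 2dcd, 3cd2, 7fb9, a9da, a9fa, e437, e557, f046, f9b2}.
Reachable from 250f: {250f, 2dcd, f046}.
In a9da's history but not 250f's: {3cd2, 7fb9, a9da, a9fa, e437, e557, f9b2} — 7 commits.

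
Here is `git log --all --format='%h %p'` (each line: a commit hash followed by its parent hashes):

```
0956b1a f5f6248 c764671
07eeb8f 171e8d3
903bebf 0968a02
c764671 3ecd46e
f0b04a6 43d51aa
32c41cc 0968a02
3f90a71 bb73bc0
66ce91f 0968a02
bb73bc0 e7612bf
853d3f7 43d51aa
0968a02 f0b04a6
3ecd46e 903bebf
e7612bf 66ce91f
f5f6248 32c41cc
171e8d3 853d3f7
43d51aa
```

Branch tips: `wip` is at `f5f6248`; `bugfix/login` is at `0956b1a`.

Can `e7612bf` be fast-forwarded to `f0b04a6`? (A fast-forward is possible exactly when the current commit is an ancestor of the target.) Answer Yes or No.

No

A fast-forward from e7612bf to f0b04a6 is possible iff e7612bf is an ancestor of f0b04a6.
Ancestors of f0b04a6: {43d51aa, f0b04a6}.
e7612bf is not among them, so fast-forward is not possible.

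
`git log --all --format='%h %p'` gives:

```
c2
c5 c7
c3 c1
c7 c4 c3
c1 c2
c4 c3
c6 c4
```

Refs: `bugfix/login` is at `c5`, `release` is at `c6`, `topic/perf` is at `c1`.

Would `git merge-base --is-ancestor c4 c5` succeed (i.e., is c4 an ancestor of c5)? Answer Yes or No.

Ancestors of c5 (commits reachable by following parents): {c1, c2, c3, c4, c5, c7}.
c4 is in that set, so it is an ancestor of c5.

Yes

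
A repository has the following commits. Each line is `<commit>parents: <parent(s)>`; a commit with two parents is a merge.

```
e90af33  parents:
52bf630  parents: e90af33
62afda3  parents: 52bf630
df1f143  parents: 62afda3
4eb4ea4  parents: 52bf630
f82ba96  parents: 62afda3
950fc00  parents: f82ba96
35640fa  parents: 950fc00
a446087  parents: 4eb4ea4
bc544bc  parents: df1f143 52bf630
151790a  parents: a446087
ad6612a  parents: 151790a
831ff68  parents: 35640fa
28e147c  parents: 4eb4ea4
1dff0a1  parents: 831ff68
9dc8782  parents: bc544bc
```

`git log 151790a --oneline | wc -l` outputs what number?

5

Walking parent pointers from 151790a: reachable set = {151790a, 4eb4ea4, 52bf630, a446087, e90af33}.
That is 5 commits.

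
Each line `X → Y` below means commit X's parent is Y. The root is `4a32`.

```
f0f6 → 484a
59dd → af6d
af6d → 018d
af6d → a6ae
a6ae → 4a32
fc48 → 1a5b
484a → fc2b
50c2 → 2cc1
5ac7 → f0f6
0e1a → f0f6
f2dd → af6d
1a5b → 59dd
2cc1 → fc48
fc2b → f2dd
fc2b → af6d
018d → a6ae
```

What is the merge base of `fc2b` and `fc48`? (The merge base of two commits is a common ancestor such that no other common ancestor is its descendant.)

Ancestors of fc2b: {018d, 4a32, a6ae, af6d, f2dd, fc2b}.
Ancestors of fc48: {018d, 1a5b, 4a32, 59dd, a6ae, af6d, fc48}.
Common ancestors: {018d, 4a32, a6ae, af6d}.
Among these, af6d is not an ancestor of any other common ancestor — it is the merge base.

af6d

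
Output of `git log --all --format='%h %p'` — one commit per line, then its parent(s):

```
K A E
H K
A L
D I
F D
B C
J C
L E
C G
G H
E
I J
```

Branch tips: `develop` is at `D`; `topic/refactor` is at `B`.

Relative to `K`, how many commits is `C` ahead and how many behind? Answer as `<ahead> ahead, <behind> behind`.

3 ahead, 0 behind

Reachable from C: {A, C, E, G, H, K, L}.
Reachable from K: {A, E, K, L}.
Only in C's history (ahead): {C, G, H} — 3.
Only in K's history (behind): {} — 0.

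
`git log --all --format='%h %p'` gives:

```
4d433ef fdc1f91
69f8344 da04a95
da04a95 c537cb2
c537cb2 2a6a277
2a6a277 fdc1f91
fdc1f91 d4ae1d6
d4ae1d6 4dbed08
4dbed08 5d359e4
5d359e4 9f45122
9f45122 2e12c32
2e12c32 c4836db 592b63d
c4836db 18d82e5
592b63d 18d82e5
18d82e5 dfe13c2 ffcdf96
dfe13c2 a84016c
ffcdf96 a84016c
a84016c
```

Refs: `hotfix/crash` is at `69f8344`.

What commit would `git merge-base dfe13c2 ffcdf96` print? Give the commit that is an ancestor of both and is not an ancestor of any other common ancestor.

a84016c

Ancestors of dfe13c2: {a84016c, dfe13c2}.
Ancestors of ffcdf96: {a84016c, ffcdf96}.
Common ancestors: {a84016c}.
The only common ancestor is a84016c, so it is the merge base.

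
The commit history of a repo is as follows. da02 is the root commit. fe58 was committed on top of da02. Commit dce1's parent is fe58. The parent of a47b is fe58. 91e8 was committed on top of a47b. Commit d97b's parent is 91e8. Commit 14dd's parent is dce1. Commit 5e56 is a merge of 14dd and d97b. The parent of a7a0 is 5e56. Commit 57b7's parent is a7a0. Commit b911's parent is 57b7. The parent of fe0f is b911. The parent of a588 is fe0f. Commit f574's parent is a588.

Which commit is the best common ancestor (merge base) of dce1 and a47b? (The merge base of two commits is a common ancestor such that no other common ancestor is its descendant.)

Ancestors of dce1: {da02, dce1, fe58}.
Ancestors of a47b: {a47b, da02, fe58}.
Common ancestors: {da02, fe58}.
Among these, fe58 is not an ancestor of any other common ancestor — it is the merge base.

fe58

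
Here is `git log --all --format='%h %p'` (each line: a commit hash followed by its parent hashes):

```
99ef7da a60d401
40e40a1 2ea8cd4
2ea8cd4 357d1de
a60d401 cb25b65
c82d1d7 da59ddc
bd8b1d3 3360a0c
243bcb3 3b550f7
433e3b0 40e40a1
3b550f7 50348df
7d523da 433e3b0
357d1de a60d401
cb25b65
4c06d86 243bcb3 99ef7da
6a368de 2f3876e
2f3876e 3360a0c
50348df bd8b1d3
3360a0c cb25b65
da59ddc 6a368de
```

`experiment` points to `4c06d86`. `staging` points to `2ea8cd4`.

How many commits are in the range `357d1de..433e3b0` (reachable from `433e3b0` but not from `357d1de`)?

Reachable from 433e3b0: {2ea8cd4, 357d1de, 40e40a1, 433e3b0, a60d401, cb25b65}.
Reachable from 357d1de: {357d1de, a60d401, cb25b65}.
In 433e3b0's history but not 357d1de's: {2ea8cd4, 40e40a1, 433e3b0} — 3 commits.

3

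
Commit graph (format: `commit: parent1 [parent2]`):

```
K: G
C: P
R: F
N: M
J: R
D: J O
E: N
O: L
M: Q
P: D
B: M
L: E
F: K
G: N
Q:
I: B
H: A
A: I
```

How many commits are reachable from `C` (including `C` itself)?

14

Walking parent pointers from C: reachable set = {C, D, E, F, G, J, K, L, M, N, O, P, Q, R}.
That is 14 commits.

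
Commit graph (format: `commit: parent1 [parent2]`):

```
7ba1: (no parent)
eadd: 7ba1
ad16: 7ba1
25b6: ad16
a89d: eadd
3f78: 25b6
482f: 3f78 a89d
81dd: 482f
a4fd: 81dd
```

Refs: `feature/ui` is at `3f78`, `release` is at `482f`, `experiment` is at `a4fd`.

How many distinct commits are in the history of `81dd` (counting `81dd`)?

8

Walking parent pointers from 81dd: reachable set = {25b6, 3f78, 482f, 7ba1, 81dd, a89d, ad16, eadd}.
That is 8 commits.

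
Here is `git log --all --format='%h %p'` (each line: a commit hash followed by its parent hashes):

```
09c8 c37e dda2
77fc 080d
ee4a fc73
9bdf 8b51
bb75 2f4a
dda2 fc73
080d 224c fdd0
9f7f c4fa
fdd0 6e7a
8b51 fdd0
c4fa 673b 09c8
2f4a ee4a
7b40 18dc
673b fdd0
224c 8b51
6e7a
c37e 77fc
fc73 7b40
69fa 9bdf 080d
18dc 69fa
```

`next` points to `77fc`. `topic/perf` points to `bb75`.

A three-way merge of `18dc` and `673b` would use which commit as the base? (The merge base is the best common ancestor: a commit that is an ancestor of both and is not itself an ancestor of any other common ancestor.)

Ancestors of 18dc: {080d, 18dc, 224c, 69fa, 6e7a, 8b51, 9bdf, fdd0}.
Ancestors of 673b: {673b, 6e7a, fdd0}.
Common ancestors: {6e7a, fdd0}.
Among these, fdd0 is not an ancestor of any other common ancestor — it is the merge base.

fdd0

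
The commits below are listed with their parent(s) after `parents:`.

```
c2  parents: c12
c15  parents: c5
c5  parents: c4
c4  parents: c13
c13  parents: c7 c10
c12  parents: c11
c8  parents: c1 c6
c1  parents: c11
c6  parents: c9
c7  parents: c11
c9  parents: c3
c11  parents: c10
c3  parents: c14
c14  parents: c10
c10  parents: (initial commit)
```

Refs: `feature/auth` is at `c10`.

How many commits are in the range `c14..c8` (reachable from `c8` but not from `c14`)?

Reachable from c8: {c1, c10, c11, c14, c3, c6, c8, c9}.
Reachable from c14: {c10, c14}.
In c8's history but not c14's: {c1, c11, c3, c6, c8, c9} — 6 commits.

6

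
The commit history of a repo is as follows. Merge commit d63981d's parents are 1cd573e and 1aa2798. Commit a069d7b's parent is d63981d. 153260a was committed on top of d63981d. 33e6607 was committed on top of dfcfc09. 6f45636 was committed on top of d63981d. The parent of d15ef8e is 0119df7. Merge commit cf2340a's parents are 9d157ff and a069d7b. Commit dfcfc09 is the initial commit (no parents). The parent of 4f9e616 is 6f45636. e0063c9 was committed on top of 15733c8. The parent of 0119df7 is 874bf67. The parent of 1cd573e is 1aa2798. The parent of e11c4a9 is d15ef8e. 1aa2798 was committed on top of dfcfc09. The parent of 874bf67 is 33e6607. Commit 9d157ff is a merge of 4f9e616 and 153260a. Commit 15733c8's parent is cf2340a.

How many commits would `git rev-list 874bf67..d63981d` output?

3

Reachable from d63981d: {1aa2798, 1cd573e, d63981d, dfcfc09}.
Reachable from 874bf67: {33e6607, 874bf67, dfcfc09}.
In d63981d's history but not 874bf67's: {1aa2798, 1cd573e, d63981d} — 3 commits.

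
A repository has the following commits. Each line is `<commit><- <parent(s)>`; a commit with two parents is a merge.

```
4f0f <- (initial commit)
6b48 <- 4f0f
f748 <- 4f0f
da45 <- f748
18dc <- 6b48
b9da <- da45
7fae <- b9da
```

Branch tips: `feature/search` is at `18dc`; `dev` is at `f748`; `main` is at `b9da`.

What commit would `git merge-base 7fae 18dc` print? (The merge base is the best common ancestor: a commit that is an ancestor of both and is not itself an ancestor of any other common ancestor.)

4f0f

Ancestors of 7fae: {4f0f, 7fae, b9da, da45, f748}.
Ancestors of 18dc: {18dc, 4f0f, 6b48}.
Common ancestors: {4f0f}.
The only common ancestor is 4f0f, so it is the merge base.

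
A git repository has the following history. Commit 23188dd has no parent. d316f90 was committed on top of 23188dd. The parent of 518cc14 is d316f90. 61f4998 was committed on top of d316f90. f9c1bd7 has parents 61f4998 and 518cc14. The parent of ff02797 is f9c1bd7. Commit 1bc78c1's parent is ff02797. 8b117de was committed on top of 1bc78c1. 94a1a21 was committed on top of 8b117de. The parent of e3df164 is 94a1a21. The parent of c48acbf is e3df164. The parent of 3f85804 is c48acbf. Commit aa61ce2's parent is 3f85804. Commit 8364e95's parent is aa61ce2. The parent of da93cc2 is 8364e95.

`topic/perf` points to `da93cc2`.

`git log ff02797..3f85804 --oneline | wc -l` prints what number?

Reachable from 3f85804: {1bc78c1, 23188dd, 3f85804, 518cc14, 61f4998, 8b117de, 94a1a21, c48acbf, d316f90, e3df164, f9c1bd7, ff02797}.
Reachable from ff02797: {23188dd, 518cc14, 61f4998, d316f90, f9c1bd7, ff02797}.
In 3f85804's history but not ff02797's: {1bc78c1, 3f85804, 8b117de, 94a1a21, c48acbf, e3df164} — 6 commits.

6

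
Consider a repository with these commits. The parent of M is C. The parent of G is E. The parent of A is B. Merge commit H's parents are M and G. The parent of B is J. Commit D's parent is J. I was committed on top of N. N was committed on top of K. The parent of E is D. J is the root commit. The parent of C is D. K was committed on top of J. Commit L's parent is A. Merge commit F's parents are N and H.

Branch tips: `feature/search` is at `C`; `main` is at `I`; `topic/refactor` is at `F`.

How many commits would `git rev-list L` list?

Walking parent pointers from L: reachable set = {A, B, J, L}.
That is 4 commits.

4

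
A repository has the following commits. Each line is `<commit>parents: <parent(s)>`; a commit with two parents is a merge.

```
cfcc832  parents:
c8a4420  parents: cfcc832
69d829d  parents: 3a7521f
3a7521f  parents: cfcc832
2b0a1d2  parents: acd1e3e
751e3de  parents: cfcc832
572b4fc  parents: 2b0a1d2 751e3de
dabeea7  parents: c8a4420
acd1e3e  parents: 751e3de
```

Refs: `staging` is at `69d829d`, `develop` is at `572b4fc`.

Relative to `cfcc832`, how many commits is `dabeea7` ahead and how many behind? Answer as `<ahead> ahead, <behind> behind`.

2 ahead, 0 behind

Reachable from dabeea7: {c8a4420, cfcc832, dabeea7}.
Reachable from cfcc832: {cfcc832}.
Only in dabeea7's history (ahead): {c8a4420, dabeea7} — 2.
Only in cfcc832's history (behind): {} — 0.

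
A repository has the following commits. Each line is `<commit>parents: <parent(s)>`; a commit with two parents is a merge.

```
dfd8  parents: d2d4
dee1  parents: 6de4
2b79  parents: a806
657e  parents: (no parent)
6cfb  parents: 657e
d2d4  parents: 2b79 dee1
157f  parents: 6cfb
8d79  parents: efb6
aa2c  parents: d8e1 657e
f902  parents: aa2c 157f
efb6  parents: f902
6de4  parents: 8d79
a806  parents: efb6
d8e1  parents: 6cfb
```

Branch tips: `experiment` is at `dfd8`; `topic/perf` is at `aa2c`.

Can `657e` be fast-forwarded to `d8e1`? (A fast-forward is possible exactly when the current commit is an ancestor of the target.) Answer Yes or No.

Yes

A fast-forward from 657e to d8e1 is possible iff 657e is an ancestor of d8e1.
Ancestors of d8e1: {657e, 6cfb, d8e1}.
657e is among them, so fast-forward is possible.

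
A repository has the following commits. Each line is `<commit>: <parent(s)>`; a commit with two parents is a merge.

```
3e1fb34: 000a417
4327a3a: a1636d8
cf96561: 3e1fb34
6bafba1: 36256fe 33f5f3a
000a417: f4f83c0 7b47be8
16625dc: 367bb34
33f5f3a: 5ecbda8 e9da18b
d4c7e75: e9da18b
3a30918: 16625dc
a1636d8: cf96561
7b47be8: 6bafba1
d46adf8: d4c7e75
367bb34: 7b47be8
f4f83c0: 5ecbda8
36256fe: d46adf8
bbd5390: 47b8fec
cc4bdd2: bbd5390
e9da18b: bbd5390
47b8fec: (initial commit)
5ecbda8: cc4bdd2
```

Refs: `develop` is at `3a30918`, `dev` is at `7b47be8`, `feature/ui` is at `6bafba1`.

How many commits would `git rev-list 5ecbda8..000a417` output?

Reachable from 000a417: {000a417, 33f5f3a, 36256fe, 47b8fec, 5ecbda8, 6bafba1, 7b47be8, bbd5390, cc4bdd2, d46adf8, d4c7e75, e9da18b, f4f83c0}.
Reachable from 5ecbda8: {47b8fec, 5ecbda8, bbd5390, cc4bdd2}.
In 000a417's history but not 5ecbda8's: {000a417, 33f5f3a, 36256fe, 6bafba1, 7b47be8, d46adf8, d4c7e75, e9da18b, f4f83c0} — 9 commits.

9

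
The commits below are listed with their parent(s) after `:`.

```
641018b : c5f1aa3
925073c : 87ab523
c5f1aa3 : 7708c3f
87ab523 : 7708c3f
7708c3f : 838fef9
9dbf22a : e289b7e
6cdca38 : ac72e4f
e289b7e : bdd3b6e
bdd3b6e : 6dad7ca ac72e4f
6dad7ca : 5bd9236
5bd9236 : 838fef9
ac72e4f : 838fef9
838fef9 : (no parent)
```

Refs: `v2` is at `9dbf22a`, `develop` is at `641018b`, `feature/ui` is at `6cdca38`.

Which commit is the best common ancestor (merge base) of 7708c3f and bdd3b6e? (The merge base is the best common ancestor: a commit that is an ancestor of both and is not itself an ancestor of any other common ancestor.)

Ancestors of 7708c3f: {7708c3f, 838fef9}.
Ancestors of bdd3b6e: {5bd9236, 6dad7ca, 838fef9, ac72e4f, bdd3b6e}.
Common ancestors: {838fef9}.
The only common ancestor is 838fef9, so it is the merge base.

838fef9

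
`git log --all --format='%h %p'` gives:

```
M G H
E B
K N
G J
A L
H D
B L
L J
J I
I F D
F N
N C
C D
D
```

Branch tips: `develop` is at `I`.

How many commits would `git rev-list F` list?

Walking parent pointers from F: reachable set = {C, D, F, N}.
That is 4 commits.

4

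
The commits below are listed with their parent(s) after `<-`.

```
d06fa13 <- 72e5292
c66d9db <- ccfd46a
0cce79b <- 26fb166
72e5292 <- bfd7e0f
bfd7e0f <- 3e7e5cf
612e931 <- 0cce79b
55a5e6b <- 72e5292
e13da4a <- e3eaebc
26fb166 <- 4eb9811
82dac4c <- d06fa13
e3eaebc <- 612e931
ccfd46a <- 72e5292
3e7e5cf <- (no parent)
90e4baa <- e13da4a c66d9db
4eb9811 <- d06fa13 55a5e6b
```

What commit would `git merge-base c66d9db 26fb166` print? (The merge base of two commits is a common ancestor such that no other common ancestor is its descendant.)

Ancestors of c66d9db: {3e7e5cf, 72e5292, bfd7e0f, c66d9db, ccfd46a}.
Ancestors of 26fb166: {26fb166, 3e7e5cf, 4eb9811, 55a5e6b, 72e5292, bfd7e0f, d06fa13}.
Common ancestors: {3e7e5cf, 72e5292, bfd7e0f}.
Among these, 72e5292 is not an ancestor of any other common ancestor — it is the merge base.

72e5292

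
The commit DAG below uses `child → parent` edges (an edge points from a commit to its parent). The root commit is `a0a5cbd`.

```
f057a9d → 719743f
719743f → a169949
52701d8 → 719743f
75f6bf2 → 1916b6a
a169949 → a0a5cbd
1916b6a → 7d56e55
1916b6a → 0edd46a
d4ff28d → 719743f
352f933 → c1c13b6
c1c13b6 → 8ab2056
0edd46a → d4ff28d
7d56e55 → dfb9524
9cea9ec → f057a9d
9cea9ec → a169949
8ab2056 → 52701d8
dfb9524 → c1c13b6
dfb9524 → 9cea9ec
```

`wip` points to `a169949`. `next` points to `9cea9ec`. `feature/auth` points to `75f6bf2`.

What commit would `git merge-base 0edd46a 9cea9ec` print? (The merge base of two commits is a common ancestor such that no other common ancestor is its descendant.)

Ancestors of 0edd46a: {0edd46a, 719743f, a0a5cbd, a169949, d4ff28d}.
Ancestors of 9cea9ec: {719743f, 9cea9ec, a0a5cbd, a169949, f057a9d}.
Common ancestors: {719743f, a0a5cbd, a169949}.
Among these, 719743f is not an ancestor of any other common ancestor — it is the merge base.

719743f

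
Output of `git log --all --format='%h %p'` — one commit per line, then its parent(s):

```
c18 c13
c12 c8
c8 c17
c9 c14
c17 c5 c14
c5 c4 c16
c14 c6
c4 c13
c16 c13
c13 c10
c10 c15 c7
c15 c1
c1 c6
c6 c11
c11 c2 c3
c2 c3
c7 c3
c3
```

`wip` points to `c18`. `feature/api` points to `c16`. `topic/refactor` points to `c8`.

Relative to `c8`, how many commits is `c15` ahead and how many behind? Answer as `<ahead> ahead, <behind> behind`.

0 ahead, 9 behind

Reachable from c15: {c1, c11, c15, c2, c3, c6}.
Reachable from c8: {c1, c10, c11, c13, c14, c15, c16, c17, c2, c3, c4, c5, c6, c7, c8}.
Only in c15's history (ahead): {} — 0.
Only in c8's history (behind): {c10, c13, c14, c16, c17, c4, c5, c7, c8} — 9.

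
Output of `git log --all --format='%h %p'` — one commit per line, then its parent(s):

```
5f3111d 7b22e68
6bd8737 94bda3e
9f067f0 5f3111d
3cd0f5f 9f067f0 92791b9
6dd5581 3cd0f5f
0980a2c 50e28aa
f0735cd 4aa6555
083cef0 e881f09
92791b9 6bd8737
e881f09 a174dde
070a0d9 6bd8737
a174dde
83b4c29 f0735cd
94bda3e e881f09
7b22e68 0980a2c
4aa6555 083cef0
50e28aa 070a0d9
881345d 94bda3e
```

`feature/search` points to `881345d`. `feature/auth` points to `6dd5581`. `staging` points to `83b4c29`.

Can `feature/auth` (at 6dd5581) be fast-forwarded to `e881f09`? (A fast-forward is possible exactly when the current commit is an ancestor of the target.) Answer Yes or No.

No

A fast-forward from 6dd5581 to e881f09 is possible iff 6dd5581 is an ancestor of e881f09.
Ancestors of e881f09: {a174dde, e881f09}.
6dd5581 is not among them, so fast-forward is not possible.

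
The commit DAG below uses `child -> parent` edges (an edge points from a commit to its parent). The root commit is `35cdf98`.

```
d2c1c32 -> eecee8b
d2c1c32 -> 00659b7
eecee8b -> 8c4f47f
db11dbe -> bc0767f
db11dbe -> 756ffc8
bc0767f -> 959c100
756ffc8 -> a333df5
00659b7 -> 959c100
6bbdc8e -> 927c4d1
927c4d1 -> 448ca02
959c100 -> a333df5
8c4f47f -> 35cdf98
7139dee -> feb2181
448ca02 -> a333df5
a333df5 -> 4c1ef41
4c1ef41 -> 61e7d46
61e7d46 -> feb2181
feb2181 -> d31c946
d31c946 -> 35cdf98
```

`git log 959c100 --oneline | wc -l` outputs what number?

Walking parent pointers from 959c100: reachable set = {35cdf98, 4c1ef41, 61e7d46, 959c100, a333df5, d31c946, feb2181}.
That is 7 commits.

7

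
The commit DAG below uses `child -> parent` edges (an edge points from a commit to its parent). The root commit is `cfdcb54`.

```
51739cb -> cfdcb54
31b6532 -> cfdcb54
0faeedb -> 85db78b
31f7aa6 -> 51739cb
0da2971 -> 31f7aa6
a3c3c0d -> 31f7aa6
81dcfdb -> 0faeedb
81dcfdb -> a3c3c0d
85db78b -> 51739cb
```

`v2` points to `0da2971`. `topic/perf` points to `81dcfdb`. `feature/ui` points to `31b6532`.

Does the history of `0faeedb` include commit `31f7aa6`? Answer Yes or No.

No

Ancestors of 0faeedb: {0faeedb, 51739cb, 85db78b, cfdcb54}.
31f7aa6 is not in that set, so it is not an ancestor of 0faeedb.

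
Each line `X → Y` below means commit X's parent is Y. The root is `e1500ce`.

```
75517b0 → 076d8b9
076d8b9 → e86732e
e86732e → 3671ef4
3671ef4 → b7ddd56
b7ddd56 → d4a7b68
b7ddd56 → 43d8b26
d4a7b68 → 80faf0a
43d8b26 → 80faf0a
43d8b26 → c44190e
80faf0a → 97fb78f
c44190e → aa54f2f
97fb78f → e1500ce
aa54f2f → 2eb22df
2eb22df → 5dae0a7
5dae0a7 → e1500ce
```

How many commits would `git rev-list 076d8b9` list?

Walking parent pointers from 076d8b9: reachable set = {076d8b9, 2eb22df, 3671ef4, 43d8b26, 5dae0a7, 80faf0a, 97fb78f, aa54f2f, b7ddd56, c44190e, d4a7b68, e1500ce, e86732e}.
That is 13 commits.

13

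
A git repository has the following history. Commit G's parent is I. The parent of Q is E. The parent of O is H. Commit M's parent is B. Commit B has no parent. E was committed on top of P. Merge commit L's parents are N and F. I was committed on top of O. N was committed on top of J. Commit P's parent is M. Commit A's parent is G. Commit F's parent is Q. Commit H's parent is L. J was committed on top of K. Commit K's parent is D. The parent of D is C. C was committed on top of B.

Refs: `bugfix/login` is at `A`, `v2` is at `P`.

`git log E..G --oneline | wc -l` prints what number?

12

Reachable from G: {B, C, D, E, F, G, H, I, J, K, L, M, N, O, P, Q}.
Reachable from E: {B, E, M, P}.
In G's history but not E's: {C, D, F, G, H, I, J, K, L, N, O, Q} — 12 commits.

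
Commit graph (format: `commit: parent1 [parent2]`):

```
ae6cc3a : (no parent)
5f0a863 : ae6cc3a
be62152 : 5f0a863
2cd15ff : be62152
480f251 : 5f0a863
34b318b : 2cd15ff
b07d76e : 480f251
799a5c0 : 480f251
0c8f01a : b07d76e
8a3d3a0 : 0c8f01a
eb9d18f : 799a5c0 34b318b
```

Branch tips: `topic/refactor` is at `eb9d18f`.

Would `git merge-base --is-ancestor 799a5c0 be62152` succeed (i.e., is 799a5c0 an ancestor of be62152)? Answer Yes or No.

No

Ancestors of be62152: {5f0a863, ae6cc3a, be62152}.
799a5c0 is not in that set, so it is not an ancestor of be62152.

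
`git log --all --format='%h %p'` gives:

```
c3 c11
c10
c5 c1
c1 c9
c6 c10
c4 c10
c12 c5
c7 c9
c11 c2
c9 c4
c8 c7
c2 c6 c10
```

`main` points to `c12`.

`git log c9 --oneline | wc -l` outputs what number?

3

Walking parent pointers from c9: reachable set = {c10, c4, c9}.
That is 3 commits.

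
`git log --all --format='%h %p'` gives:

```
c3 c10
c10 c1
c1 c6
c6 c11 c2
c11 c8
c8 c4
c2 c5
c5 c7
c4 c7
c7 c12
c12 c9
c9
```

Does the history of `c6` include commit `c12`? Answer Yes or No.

Ancestors of c6 (commits reachable by following parents): {c11, c12, c2, c4, c5, c6, c7, c8, c9}.
c12 is in that set, so it is an ancestor of c6.

Yes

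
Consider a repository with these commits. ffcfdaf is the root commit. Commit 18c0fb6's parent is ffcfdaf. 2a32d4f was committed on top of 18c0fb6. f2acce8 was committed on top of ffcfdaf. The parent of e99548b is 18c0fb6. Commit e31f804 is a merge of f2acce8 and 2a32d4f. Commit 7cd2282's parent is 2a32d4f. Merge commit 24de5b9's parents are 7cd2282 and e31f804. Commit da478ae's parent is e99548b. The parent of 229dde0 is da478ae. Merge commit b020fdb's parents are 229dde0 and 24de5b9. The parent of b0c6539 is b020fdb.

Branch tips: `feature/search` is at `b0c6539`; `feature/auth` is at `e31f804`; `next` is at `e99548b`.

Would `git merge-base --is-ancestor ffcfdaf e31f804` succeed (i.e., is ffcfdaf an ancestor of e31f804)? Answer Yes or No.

Ancestors of e31f804 (commits reachable by following parents): {18c0fb6, 2a32d4f, e31f804, f2acce8, ffcfdaf}.
ffcfdaf is in that set, so it is an ancestor of e31f804.

Yes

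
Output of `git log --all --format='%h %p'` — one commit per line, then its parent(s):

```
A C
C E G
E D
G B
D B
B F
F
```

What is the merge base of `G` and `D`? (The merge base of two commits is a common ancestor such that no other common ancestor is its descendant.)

B

Ancestors of G: {B, F, G}.
Ancestors of D: {B, D, F}.
Common ancestors: {B, F}.
Among these, B is not an ancestor of any other common ancestor — it is the merge base.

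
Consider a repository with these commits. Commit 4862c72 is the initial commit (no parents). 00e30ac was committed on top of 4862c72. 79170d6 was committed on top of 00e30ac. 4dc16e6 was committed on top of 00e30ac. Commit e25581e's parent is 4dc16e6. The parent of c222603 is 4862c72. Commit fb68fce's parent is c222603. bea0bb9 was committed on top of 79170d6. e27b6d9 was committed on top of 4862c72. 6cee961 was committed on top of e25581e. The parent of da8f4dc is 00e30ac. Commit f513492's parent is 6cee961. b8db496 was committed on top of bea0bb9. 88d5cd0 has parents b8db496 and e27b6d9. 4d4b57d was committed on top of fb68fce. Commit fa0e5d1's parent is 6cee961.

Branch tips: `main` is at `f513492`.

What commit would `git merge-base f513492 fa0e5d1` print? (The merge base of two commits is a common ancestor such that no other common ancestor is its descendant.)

Ancestors of f513492: {00e30ac, 4862c72, 4dc16e6, 6cee961, e25581e, f513492}.
Ancestors of fa0e5d1: {00e30ac, 4862c72, 4dc16e6, 6cee961, e25581e, fa0e5d1}.
Common ancestors: {00e30ac, 4862c72, 4dc16e6, 6cee961, e25581e}.
Among these, 6cee961 is not an ancestor of any other common ancestor — it is the merge base.

6cee961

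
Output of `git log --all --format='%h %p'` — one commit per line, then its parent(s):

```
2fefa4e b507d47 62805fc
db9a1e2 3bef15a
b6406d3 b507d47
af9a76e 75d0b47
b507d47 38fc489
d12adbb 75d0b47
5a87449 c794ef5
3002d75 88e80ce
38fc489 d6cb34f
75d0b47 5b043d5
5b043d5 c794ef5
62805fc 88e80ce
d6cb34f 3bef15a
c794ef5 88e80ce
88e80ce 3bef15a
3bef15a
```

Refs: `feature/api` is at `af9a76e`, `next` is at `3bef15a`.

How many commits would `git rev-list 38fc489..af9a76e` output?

5

Reachable from af9a76e: {3bef15a, 5b043d5, 75d0b47, 88e80ce, af9a76e, c794ef5}.
Reachable from 38fc489: {38fc489, 3bef15a, d6cb34f}.
In af9a76e's history but not 38fc489's: {5b043d5, 75d0b47, 88e80ce, af9a76e, c794ef5} — 5 commits.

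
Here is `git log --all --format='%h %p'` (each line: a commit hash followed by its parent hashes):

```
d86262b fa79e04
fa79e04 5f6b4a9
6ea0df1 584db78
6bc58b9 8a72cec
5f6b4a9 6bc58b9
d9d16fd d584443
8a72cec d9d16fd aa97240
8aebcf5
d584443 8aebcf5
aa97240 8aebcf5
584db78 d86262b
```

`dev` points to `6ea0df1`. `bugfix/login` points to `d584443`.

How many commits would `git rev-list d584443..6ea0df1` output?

Reachable from 6ea0df1: {584db78, 5f6b4a9, 6bc58b9, 6ea0df1, 8a72cec, 8aebcf5, aa97240, d584443, d86262b, d9d16fd, fa79e04}.
Reachable from d584443: {8aebcf5, d584443}.
In 6ea0df1's history but not d584443's: {584db78, 5f6b4a9, 6bc58b9, 6ea0df1, 8a72cec, aa97240, d86262b, d9d16fd, fa79e04} — 9 commits.

9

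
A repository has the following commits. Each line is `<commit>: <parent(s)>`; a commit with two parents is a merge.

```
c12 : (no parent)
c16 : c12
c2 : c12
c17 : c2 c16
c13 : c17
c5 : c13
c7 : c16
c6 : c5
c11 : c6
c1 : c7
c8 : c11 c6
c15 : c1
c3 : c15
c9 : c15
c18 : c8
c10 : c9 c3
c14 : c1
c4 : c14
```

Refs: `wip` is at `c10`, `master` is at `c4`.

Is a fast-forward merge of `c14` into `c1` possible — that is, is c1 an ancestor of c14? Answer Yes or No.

A fast-forward from c1 to c14 is possible iff c1 is an ancestor of c14.
Ancestors of c14: {c1, c12, c14, c16, c7}.
c1 is among them, so fast-forward is possible.

Yes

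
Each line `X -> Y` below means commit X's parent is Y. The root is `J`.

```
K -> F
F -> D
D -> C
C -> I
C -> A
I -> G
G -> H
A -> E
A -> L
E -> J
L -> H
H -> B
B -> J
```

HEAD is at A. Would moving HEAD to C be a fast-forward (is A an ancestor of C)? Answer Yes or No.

A fast-forward from A to C is possible iff A is an ancestor of C.
Ancestors of C: {A, B, C, E, G, H, I, J, L}.
A is among them, so fast-forward is possible.

Yes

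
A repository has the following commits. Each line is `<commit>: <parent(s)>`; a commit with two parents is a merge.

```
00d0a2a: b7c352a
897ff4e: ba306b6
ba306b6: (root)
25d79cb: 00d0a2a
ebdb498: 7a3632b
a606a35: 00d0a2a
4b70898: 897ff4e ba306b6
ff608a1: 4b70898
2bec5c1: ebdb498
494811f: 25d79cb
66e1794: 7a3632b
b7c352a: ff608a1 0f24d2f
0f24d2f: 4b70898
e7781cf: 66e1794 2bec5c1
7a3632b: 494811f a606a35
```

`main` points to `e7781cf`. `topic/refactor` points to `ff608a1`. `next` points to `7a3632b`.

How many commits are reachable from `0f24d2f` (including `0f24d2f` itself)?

Walking parent pointers from 0f24d2f: reachable set = {0f24d2f, 4b70898, 897ff4e, ba306b6}.
That is 4 commits.

4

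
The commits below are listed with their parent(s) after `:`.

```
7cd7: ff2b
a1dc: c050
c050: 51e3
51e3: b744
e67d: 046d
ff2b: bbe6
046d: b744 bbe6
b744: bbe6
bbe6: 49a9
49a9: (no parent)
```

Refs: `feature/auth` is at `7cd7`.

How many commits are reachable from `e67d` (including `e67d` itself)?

Walking parent pointers from e67d: reachable set = {046d, 49a9, b744, bbe6, e67d}.
That is 5 commits.

5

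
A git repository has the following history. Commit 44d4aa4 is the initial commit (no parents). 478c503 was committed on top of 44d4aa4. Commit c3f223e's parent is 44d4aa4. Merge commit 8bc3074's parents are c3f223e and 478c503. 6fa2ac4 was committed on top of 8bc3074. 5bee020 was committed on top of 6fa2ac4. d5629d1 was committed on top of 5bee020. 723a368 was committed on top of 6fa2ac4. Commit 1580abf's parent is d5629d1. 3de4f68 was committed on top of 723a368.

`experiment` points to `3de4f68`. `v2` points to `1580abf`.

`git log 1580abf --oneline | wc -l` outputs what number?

Walking parent pointers from 1580abf: reachable set = {1580abf, 44d4aa4, 478c503, 5bee020, 6fa2ac4, 8bc3074, c3f223e, d5629d1}.
That is 8 commits.

8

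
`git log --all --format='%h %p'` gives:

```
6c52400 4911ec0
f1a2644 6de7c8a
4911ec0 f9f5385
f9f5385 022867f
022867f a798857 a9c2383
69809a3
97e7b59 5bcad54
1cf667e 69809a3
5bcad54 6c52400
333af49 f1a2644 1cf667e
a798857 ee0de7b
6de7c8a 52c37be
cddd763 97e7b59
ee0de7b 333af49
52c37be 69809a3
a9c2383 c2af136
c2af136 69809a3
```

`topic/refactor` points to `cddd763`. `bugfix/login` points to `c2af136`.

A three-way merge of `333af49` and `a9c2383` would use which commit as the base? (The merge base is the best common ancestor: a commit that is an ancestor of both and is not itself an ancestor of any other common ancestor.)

Ancestors of 333af49: {1cf667e, 333af49, 52c37be, 69809a3, 6de7c8a, f1a2644}.
Ancestors of a9c2383: {69809a3, a9c2383, c2af136}.
Common ancestors: {69809a3}.
The only common ancestor is 69809a3, so it is the merge base.

69809a3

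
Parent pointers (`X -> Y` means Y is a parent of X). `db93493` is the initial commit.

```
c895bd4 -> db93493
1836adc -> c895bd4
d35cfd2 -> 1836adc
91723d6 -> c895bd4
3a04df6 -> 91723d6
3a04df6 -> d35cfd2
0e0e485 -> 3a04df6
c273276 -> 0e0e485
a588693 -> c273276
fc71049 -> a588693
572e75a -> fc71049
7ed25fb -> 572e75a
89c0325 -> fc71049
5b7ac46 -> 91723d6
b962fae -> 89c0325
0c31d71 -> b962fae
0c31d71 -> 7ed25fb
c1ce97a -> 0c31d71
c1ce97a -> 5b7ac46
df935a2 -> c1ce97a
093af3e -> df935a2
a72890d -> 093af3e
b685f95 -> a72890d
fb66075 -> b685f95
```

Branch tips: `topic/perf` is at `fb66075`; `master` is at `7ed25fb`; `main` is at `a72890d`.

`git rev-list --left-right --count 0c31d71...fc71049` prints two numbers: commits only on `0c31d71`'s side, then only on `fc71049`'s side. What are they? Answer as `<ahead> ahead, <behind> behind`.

5 ahead, 0 behind

Reachable from 0c31d71: {0c31d71, 0e0e485, 1836adc, 3a04df6, 572e75a, 7ed25fb, 89c0325, 91723d6, a588693, b962fae, c273276, c895bd4, d35cfd2, db93493, fc71049}.
Reachable from fc71049: {0e0e485, 1836adc, 3a04df6, 91723d6, a588693, c273276, c895bd4, d35cfd2, db93493, fc71049}.
Only in 0c31d71's history (ahead): {0c31d71, 572e75a, 7ed25fb, 89c0325, b962fae} — 5.
Only in fc71049's history (behind): {} — 0.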